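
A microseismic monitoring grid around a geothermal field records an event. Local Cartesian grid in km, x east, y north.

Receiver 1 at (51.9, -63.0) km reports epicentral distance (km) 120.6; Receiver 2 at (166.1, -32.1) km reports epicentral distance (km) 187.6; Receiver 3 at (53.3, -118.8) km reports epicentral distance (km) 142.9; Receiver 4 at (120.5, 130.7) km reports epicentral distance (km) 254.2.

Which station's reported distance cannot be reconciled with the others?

Solve using three stations at a time. Using Receiver 1, Receiver 3, Receiver 4 (subtract circle equations pairwise → linear system) gives (x, y) ≈ (-66.7, -41.2).
Distances from that point to each station vs reported:
  Receiver 1: calculated 120.6 vs reported 120.6 → residual 0.0 km
  Receiver 2: calculated 233.0 vs reported 187.6 → residual 45.4 km
  Receiver 3: calculated 142.9 vs reported 142.9 → residual 0.0 km
  Receiver 4: calculated 254.2 vs reported 254.2 → residual 0.0 km
Receiver 1, Receiver 3, Receiver 4 are mutually consistent (residuals ≈ 0); Receiver 2 is off by 45.4 km.

Receiver 2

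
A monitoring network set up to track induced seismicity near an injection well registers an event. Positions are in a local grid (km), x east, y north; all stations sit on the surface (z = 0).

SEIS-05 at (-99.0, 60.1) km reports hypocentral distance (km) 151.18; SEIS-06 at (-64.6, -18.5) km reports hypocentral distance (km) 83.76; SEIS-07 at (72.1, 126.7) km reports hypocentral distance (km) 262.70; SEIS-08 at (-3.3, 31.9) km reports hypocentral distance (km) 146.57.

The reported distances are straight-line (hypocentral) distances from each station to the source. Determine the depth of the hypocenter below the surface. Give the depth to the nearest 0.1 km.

z ≈ 54.9 km

Each station gives a sphere (x−x_i)² + (y−y_i)² + z² = d_i² (stations at z=0).
Subtracting the SEIS-05 sphere from SEIS-06 and SEIS-07: z² cancels, leaving linear equations in x and y:
68.8 x − 157.2 y = 6942.05
342.2 x + 133.2 y = -38317.61
Solving: x ≈ -80.988, y ≈ -79.606 km (keep extra digits for the depth step; rounded: -81.0, -79.6).
Then from the SEIS-05 sphere: z² = 151.18² − (x + 99.0)² − (y − 60.1)² with x = -80.988, y = -79.606, so z ≈ 54.893 ≈ 54.9 km.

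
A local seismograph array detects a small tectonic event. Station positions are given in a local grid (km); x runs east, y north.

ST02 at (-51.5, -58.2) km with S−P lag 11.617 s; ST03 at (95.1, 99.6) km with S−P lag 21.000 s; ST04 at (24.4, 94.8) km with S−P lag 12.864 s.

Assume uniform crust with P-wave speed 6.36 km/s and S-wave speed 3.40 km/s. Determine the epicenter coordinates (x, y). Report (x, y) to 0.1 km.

Distance from S−P lag: d = Δt · v_P v_S / (v_P − v_S) = Δt · (6.36·3.40)/(6.36−3.40) ≈ 7.3054·Δt.
So d_ST02 = 84.87, d_ST03 = 153.41, d_ST04 = 93.98 km.
Circle about each station: (x + 51.5)² + (y + 58.2)² = 84.87²; (x − 95.1)² + (y − 99.6)² = 153.41²; (x − 24.4)² + (y − 94.8)² = 93.98².
Subtracting the ST02 equation from the ST03 and ST04 equations removes the quadratic terms:
293.2 x + 315.6 y = -3407.03
151.8 x + 306.0 y = 1913.59
Solving the 2×2 system: x ≈ -39.4, y ≈ 25.8 km.

(-39.4, 25.8)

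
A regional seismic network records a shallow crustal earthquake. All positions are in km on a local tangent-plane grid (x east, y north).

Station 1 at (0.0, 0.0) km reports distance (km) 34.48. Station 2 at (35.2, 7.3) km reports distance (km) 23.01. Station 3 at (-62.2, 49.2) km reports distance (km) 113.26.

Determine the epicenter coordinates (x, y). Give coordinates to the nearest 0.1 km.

Circle about each station: x² + y² = 34.48²; (x − 35.2)² + (y − 7.3)² = 23.01²; (x + 62.2)² + (y − 49.2)² = 113.26².
Subtracting pairs of circle equations eliminates x²+y² and gives linear equations (the radical axes):
70.4 x + 14.6 y = 1951.74
-124.4 x + 98.4 y = -5349.48
Solving the 2×2 system: x ≈ 30.9, y ≈ -15.3 km.

30.9 km east, -15.3 km north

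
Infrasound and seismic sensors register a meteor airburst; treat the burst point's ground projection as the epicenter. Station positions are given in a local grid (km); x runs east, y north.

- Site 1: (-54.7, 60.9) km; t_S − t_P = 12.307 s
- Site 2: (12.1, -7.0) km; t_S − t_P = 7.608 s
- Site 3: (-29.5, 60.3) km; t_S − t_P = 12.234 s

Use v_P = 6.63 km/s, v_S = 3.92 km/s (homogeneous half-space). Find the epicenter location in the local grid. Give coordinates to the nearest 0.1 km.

Distance from S−P lag: d = Δt · v_P v_S / (v_P − v_S) = Δt · (6.63·3.92)/(6.63−3.92) ≈ 9.5903·Δt.
So d_Site 1 = 118.03, d_Site 2 = 72.96, d_Site 3 = 117.33 km.
Circle about each station: (x + 54.7)² + (y − 60.9)² = 118.03²; (x − 12.1)² + (y + 7.0)² = 72.96²; (x + 29.5)² + (y − 60.3)² = 117.33².
Subtracting the Site 1 equation from the Site 2 and Site 3 equations removes the quadratic terms:
133.6 x − 135.8 y = 2102.43
50.4 x − 1.2 y = -2029.81
Solving the 2×2 system: x ≈ -41.6, y ≈ -56.4 km.

x ≈ -41.6 km, y ≈ -56.4 km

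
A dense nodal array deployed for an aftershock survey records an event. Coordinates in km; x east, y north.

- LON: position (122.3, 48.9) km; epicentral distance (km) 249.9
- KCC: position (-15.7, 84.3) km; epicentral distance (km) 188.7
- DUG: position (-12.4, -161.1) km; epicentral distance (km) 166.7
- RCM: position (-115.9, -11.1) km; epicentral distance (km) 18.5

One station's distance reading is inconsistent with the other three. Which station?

Solve using three stations at a time. Using LON, DUG, RCM (subtract circle equations pairwise → linear system) gives (x, y) ≈ (-114.9, -29.7).
Distances from that point to each station vs reported:
  LON: calculated 249.9 vs reported 249.9 → residual 0.0 km
  KCC: calculated 151.1 vs reported 188.7 → residual 37.6 km
  DUG: calculated 166.7 vs reported 166.7 → residual 0.0 km
  RCM: calculated 18.6 vs reported 18.5 → residual 0.1 km
LON, DUG, RCM are mutually consistent (residuals ≈ 0); KCC is off by 37.6 km.

KCC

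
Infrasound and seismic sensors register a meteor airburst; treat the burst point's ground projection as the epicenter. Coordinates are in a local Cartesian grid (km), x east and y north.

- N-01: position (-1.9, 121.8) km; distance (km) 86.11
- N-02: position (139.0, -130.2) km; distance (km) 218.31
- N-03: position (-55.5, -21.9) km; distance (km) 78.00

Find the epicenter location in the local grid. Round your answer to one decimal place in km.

-2.9 km east, 35.7 km north

Circle about each station: (x + 1.9)² + (y − 121.8)² = 86.11²; (x − 139.0)² + (y + 130.2)² = 218.31²; (x + 55.5)² + (y + 21.9)² = 78.00².
Subtracting the N-01 equation from the N-02 and N-03 equations removes the quadratic terms:
281.8 x − 504.0 y = -18810.13
-107.2 x − 287.4 y = -9948.06
Solving the 2×2 system: x ≈ -2.9, y ≈ 35.7 km.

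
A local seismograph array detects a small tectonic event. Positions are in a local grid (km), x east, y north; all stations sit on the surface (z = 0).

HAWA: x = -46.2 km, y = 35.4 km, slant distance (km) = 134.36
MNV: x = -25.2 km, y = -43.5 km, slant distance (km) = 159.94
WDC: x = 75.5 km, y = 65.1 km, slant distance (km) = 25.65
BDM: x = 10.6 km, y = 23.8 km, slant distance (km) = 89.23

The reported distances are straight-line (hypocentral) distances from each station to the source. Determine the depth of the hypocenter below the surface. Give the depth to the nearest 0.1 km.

Each station gives a sphere (x−x_i)² + (y−y_i)² + z² = d_i² (stations at z=0).
Subtracting the HAWA sphere from MNV and WDC: z² cancels, leaving linear equations in x and y:
42.0 x − 157.8 y = -8388.50
243.4 x + 59.4 y = 23945.35
Solving: x ≈ 80.196, y ≈ 74.504 km (keep extra digits for the depth step; rounded: 80.2, 74.5).
Then from the HAWA sphere: z² = 134.36² − (x + 46.2)² − (y − 35.4)² with x = 80.196, y = 74.504, so z ≈ 23.400 ≈ 23.4 km.

23.4 km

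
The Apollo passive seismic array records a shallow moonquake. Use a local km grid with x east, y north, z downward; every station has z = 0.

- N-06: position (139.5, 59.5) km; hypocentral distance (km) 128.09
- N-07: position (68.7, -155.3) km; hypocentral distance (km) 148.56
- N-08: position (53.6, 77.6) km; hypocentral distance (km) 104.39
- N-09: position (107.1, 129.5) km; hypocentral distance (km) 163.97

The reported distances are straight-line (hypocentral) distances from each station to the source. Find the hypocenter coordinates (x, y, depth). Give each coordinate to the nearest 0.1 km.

Each station gives a sphere (x−x_i)² + (y−y_i)² + z² = d_i² (stations at z=0).
Subtracting the N-06 sphere from N-07 and N-08: z² cancels, leaving linear equations in x and y:
-141.6 x − 429.6 y = 174.25
-171.8 x + 36.2 y = -8596.00
Solving: x ≈ 46.706, y ≈ -15.800 km (keep extra digits for the depth step; rounded: 46.7, -15.8).
Then from the N-06 sphere: z² = 128.09² − (x − 139.5)² − (y − 59.5)² with x = 46.706, y = -15.800, so z ≈ 46.111 ≈ 46.1 km.

x ≈ 46.7 km, y ≈ -15.8 km, depth ≈ 46.1 km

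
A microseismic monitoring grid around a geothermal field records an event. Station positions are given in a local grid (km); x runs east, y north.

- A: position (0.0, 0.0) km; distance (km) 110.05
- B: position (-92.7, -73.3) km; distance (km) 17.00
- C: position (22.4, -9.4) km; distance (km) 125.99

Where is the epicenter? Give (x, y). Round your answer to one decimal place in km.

(-94.5, -56.4)

Circle about each station: x² + y² = 110.05²; (x + 92.7)² + (y + 73.3)² = 17.00²; (x − 22.4)² + (y + 9.4)² = 125.99².
Subtracting the A equation from the B and C equations removes the quadratic terms:
-185.4 x − 146.6 y = 25788.18
44.8 x − 18.8 y = -3172.36
Solving the 2×2 system: x ≈ -94.5, y ≈ -56.4 km.
Check against A (with the unrounded x, y): √(x²+y²) = 110.05 ≈ 110.05 km. ✓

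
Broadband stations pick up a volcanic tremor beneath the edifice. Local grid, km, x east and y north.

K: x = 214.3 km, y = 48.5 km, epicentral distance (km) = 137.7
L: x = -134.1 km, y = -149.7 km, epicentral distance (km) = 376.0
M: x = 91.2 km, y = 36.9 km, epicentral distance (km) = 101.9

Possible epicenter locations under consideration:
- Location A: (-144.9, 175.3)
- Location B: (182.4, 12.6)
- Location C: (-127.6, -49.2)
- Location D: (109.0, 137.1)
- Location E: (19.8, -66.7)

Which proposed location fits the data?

For each candidate, compare |candidate − station| to the reported distance:
Location A: residuals K 243.2, L 50.8, M 171.8 → max 243.2 km
Location B: residuals K 89.7, L 20.3, M 7.5 → max 89.7 km
Location C: residuals K 217.9, L 275.3, M 133.2 → max 275.3 km
Location D: residuals K 0.1, L 0.0, M 0.1 → max 0.1 km
Location E: residuals K 88.4, L 201.1, M 23.9 → max 201.1 km
Only Location D has all residuals ≈ 0.

Location D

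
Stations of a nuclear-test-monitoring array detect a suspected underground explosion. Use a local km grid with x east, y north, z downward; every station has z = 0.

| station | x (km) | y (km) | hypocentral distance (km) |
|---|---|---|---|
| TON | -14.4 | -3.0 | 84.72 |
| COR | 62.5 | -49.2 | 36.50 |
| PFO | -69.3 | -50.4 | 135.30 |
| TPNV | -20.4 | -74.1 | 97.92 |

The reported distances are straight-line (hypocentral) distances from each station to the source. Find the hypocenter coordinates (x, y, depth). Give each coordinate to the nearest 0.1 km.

Each station gives a sphere (x−x_i)² + (y−y_i)² + z² = d_i² (stations at z=0).
Subtracting the TON sphere from COR and PFO: z² cancels, leaving linear equations in x and y:
153.8 x − 92.4 y = 11955.76
-109.8 x − 94.8 y = -4002.32
Solving: x ≈ 60.796, y ≈ -28.197 km (keep extra digits for the depth step; rounded: 60.8, -28.2).
Then from the TON sphere: z² = 84.72² − (x + 14.4)² − (y + 3.0)² with x = 60.796, y = -28.197, so z ≈ 29.802 ≈ 29.8 km.

(60.8, -28.2, 29.8)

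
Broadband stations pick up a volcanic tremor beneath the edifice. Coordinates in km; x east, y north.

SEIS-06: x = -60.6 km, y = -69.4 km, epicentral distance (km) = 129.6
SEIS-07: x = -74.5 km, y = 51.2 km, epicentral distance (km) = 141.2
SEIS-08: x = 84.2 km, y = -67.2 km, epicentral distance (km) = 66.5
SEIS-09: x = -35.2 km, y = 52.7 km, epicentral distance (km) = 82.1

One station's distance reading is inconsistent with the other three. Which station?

Solve using three stations at a time. Using SEIS-06, SEIS-07, SEIS-08 (subtract circle equations pairwise → linear system) gives (x, y) ≈ (53.6, -8.2).
Distances from that point to each station vs reported:
  SEIS-06: calculated 129.6 vs reported 129.6 → residual 0.0 km
  SEIS-07: calculated 141.2 vs reported 141.2 → residual 0.0 km
  SEIS-08: calculated 66.5 vs reported 66.5 → residual 0.0 km
  SEIS-09: calculated 107.7 vs reported 82.1 → residual 25.6 km
SEIS-06, SEIS-07, SEIS-08 are mutually consistent (residuals ≈ 0); SEIS-09 is off by 25.6 km.

SEIS-09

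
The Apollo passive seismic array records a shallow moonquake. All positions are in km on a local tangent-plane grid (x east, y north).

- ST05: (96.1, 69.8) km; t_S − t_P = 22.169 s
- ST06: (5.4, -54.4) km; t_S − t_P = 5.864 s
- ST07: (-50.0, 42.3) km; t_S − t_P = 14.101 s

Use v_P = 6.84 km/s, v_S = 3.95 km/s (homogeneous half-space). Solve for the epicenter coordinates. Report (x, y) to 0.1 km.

Distance from S−P lag: d = Δt · v_P v_S / (v_P − v_S) = Δt · (6.84·3.95)/(6.84−3.95) ≈ 9.3488·Δt.
So d_ST05 = 207.25, d_ST06 = 54.82, d_ST07 = 131.83 km.
Circle about each station: (x − 96.1)² + (y − 69.8)² = 207.25²; (x − 5.4)² + (y + 54.4)² = 54.82²; (x + 50.0)² + (y − 42.3)² = 131.83².
Subtracting the ST05 equation from the ST06 and ST07 equations removes the quadratic terms:
-181.4 x − 248.4 y = 28828.60
-292.2 x − 55.0 y = 15755.45
Solving the 2×2 system: x ≈ -37.2, y ≈ -88.9 km.
Check against ST05 (with the unrounded x, y): √((x − 96.1)²+(y − 69.8)²) = 207.25 ≈ 207.25 km. ✓

-37.2 km east, -88.9 km north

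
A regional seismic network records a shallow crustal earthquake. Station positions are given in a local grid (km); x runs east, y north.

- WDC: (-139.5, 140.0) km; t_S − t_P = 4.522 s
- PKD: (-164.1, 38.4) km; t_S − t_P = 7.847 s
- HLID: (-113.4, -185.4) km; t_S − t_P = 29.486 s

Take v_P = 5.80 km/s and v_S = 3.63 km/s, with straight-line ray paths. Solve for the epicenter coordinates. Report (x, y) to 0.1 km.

Distance from S−P lag: d = Δt · v_P v_S / (v_P − v_S) = Δt · (5.80·3.63)/(5.80−3.63) ≈ 9.7023·Δt.
So d_WDC = 43.87, d_PKD = 76.13, d_HLID = 286.08 km.
Circle about each station: (x + 139.5)² + (y − 140.0)² = 43.87²; (x + 164.1)² + (y − 38.4)² = 76.13²; (x + 113.4)² + (y + 185.4)² = 286.08².
Subtracting the WDC equation from the PKD and HLID equations removes the quadratic terms:
-49.2 x − 203.2 y = -14528.08
52.2 x − 650.8 y = -71744.72
Solving the 2×2 system: x ≈ -120.2, y ≈ 100.6 km.

(-120.2, 100.6)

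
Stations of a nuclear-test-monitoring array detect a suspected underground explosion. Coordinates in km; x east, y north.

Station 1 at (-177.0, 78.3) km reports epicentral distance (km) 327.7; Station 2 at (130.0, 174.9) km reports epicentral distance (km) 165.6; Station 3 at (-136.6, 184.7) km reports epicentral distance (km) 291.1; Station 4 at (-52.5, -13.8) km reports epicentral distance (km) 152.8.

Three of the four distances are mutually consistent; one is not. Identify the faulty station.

Solve using three stations at a time. Using Station 2, Station 3, Station 4 (subtract circle equations pairwise → linear system) gives (x, y) ≈ (98.0, 12.4).
Distances from that point to each station vs reported:
  Station 1: calculated 282.8 vs reported 327.7 → residual 44.9 km
  Station 2: calculated 165.6 vs reported 165.6 → residual 0.0 km
  Station 3: calculated 291.1 vs reported 291.1 → residual 0.0 km
  Station 4: calculated 152.8 vs reported 152.8 → residual 0.0 km
Station 2, Station 3, Station 4 are mutually consistent (residuals ≈ 0); Station 1 is off by 44.9 km.

Station 1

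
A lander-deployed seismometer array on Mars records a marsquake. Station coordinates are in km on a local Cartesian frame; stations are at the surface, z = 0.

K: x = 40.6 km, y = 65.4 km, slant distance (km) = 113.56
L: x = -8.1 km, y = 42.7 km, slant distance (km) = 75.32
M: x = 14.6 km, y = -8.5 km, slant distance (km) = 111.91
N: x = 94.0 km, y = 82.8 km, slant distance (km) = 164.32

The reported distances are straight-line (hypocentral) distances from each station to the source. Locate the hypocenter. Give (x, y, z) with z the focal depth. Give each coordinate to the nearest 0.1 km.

Each station gives a sphere (x−x_i)² + (y−y_i)² + z² = d_i² (stations at z=0).
Subtracting the K sphere from L and M: z² cancels, leaving linear equations in x and y:
-97.4 x − 45.4 y = 3186.15
-52.0 x − 147.8 y = -5268.08
Solving: x ≈ -59.002, y ≈ 56.402 km (keep extra digits for the depth step; rounded: -59.0, 56.4).
Then from the K sphere: z² = 113.56² − (x − 40.6)² − (y − 65.4)² with x = -59.002, y = 56.402, so z ≈ 53.799 ≈ 53.8 km.

x ≈ -59.0 km, y ≈ 56.4 km, depth ≈ 53.8 km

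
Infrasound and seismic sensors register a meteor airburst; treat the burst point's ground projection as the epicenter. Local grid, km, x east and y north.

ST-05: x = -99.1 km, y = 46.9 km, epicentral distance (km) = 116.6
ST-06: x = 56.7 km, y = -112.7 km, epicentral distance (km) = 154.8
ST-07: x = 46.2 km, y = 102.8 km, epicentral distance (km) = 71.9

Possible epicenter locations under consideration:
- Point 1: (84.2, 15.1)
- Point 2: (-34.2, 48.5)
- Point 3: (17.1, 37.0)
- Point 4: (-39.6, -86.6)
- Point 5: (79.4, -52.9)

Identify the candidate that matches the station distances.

Point 3

For each candidate, compare |candidate − station| to the reported distance:
Point 1: residuals ST-05 69.4, ST-06 24.1, ST-07 23.7 → max 69.4 km
Point 2: residuals ST-05 51.7, ST-06 30.3, ST-07 25.1 → max 51.7 km
Point 3: residuals ST-05 0.0, ST-06 0.0, ST-07 0.0 → max 0.0 km
Point 4: residuals ST-05 29.6, ST-06 55.0, ST-07 136.0 → max 136.0 km
Point 5: residuals ST-05 87.9, ST-06 90.8, ST-07 87.3 → max 90.8 km
Only Point 3 has all residuals ≈ 0.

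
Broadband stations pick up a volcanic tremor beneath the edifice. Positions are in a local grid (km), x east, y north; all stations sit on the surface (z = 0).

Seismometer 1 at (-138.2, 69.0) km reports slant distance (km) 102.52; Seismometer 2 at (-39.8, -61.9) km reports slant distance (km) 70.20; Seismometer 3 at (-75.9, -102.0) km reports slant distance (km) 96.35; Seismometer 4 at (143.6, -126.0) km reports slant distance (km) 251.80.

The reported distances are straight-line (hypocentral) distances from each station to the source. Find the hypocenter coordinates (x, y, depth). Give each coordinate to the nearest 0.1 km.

x ≈ -78.0 km, y ≈ -9.5 km, depth ≈ 26.9 km

Each station gives a sphere (x−x_i)² + (y−y_i)² + z² = d_i² (stations at z=0).
Subtracting the Seismometer 1 sphere from Seismometer 2 and Seismometer 3: z² cancels, leaving linear equations in x and y:
196.8 x − 261.8 y = -12862.28
124.6 x − 342.0 y = -6468.40
Solving: x ≈ -78.000, y ≈ -9.504 km (keep extra digits for the depth step; rounded: -78.0, -9.5).
Then from the Seismometer 1 sphere: z² = 102.52² − (x + 138.2)² − (y − 69.0)² with x = -78.000, y = -9.504, so z ≈ 26.897 ≈ 26.9 km.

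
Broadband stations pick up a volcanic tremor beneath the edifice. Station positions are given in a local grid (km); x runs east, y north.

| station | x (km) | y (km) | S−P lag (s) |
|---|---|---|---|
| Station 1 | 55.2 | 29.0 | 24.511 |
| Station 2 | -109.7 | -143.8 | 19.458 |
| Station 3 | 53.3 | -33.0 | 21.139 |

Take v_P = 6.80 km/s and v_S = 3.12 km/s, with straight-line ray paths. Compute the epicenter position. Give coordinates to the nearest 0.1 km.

Distance from S−P lag: d = Δt · v_P v_S / (v_P − v_S) = Δt · (6.80·3.12)/(6.80−3.12) ≈ 5.7652·Δt.
So d_Station 1 = 141.31, d_Station 2 = 112.18, d_Station 3 = 121.87 km.
Circle about each station: (x − 55.2)² + (y − 29.0)² = 141.31²; (x + 109.7)² + (y + 143.8)² = 112.18²; (x − 53.3)² + (y + 33.0)² = 121.87².
Subtracting the Station 1 equation from the Station 2 and Station 3 equations removes the quadratic terms:
-329.8 x − 345.6 y = 36208.65
-3.8 x − 124.0 y = 5158.07
Solving the 2×2 system: x ≈ -68.4, y ≈ -39.5 km.

-68.4 km east, -39.5 km north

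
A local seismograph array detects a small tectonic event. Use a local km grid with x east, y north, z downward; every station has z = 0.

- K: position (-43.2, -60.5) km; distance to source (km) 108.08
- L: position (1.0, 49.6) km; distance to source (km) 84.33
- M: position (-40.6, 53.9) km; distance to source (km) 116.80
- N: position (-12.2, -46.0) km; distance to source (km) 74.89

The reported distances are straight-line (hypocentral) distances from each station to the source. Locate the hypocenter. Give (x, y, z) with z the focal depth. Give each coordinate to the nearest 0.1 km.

x ≈ 51.9 km, y ≈ -14.0 km, depth ≈ 21.8 km

Each station gives a sphere (x−x_i)² + (y−y_i)² + z² = d_i² (stations at z=0).
Subtracting the K sphere from L and M: z² cancels, leaving linear equations in x and y:
88.4 x + 220.2 y = 1504.41
5.2 x + 228.8 y = -2933.87
Solving: x ≈ 51.897, y ≈ -14.002 km (keep extra digits for the depth step; rounded: 51.9, -14.0).
Then from the K sphere: z² = 108.08² − (x + 43.2)² − (y + 60.5)² with x = 51.897, y = -14.002, so z ≈ 21.812 ≈ 21.8 km.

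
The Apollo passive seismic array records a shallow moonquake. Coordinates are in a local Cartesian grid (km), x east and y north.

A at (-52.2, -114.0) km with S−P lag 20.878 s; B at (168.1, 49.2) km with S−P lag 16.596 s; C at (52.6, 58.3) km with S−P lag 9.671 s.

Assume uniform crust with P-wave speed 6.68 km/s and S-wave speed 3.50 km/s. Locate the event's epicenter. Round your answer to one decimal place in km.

(62.6, -12.1)

Distance from S−P lag: d = Δt · v_P v_S / (v_P − v_S) = Δt · (6.68·3.50)/(6.68−3.50) ≈ 7.3522·Δt.
So d_A = 153.50, d_B = 122.02, d_C = 71.10 km.
Circle about each station: (x + 52.2)² + (y + 114.0)² = 153.50²; (x − 168.1)² + (y − 49.2)² = 122.02²; (x − 52.6)² + (y − 58.3)² = 71.10².
Subtracting pairs of circle equations eliminates x²+y² and gives linear equations (the radical axes):
440.6 x + 326.4 y = 23630.78
209.6 x + 344.6 y = 8951.85
Solving the 2×2 system: x ≈ 62.6, y ≈ -12.1 km.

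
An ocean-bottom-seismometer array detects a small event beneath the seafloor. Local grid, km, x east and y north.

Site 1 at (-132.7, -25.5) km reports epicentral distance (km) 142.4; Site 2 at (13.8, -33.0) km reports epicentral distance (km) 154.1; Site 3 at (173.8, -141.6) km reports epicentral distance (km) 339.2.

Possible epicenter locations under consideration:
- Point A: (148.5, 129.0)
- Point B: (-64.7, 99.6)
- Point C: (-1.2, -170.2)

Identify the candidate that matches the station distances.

Point B

For each candidate, compare |candidate − station| to the reported distance:
Point A: residuals Site 1 178.4, Site 2 56.6, Site 3 67.4 → max 178.4 km
Point B: residuals Site 1 0.0, Site 2 0.0, Site 3 0.0 → max 0.0 km
Point C: residuals Site 1 53.1, Site 2 16.1, Site 3 161.9 → max 161.9 km
Only Point B has all residuals ≈ 0.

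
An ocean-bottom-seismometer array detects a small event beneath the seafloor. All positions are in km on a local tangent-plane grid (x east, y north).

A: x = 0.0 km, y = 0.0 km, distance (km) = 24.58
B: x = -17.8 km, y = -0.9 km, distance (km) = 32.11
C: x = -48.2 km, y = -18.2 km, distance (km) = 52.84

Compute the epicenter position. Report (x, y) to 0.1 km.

x ≈ 4.3 km, y ≈ -24.2 km

Circle about each station: x² + y² = 24.58²; (x + 17.8)² + (y + 0.9)² = 32.11²; (x + 48.2)² + (y + 18.2)² = 52.84².
Subtracting pairs of circle equations eliminates x²+y² and gives linear equations (the radical axes):
-35.6 x − 1.8 y = -109.23
-96.4 x − 36.4 y = 466.59
Solving the 2×2 system: x ≈ 4.3, y ≈ -24.2 km.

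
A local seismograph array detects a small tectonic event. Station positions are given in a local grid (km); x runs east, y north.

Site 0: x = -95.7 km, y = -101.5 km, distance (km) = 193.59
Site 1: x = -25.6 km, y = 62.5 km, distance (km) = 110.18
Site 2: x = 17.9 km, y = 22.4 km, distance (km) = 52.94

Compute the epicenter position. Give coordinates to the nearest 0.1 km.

Circle about each station: (x + 95.7)² + (y + 101.5)² = 193.59²; (x + 25.6)² + (y − 62.5)² = 110.18²; (x − 17.9)² + (y − 22.4)² = 52.94².
Subtracting the Site 0 equation from the Site 1 and Site 2 equations removes the quadratic terms:
140.2 x + 328.0 y = 10438.33
227.2 x + 247.8 y = 16035.87
Solving the 2×2 system: x ≈ 67.2, y ≈ 3.1 km.
Check against Site 0 (with the unrounded x, y): √((x + 95.7)²+(y + 101.5)²) = 193.59 ≈ 193.59 km. ✓

(67.2, 3.1)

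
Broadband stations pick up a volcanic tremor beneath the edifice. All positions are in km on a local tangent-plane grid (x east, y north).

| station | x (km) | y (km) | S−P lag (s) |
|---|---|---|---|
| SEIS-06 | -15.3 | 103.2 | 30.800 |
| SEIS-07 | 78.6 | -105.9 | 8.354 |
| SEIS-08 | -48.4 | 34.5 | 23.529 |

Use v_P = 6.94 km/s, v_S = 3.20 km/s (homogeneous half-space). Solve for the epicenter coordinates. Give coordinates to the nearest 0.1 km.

Distance from S−P lag: d = Δt · v_P v_S / (v_P − v_S) = Δt · (6.94·3.20)/(6.94−3.20) ≈ 5.9380·Δt.
So d_SEIS-06 = 182.89, d_SEIS-07 = 49.61, d_SEIS-08 = 139.71 km.
Circle about each station: (x + 15.3)² + (y − 103.2)² = 182.89²; (x − 78.6)² + (y + 105.9)² = 49.61²; (x + 48.4)² + (y − 34.5)² = 139.71².
Subtracting pairs of circle equations eliminates x²+y² and gives linear equations (the radical axes):
187.8 x − 418.2 y = 37496.04
-66.2 x − 137.4 y = 6578.35
Solving the 2×2 system: x ≈ 44.9, y ≈ -69.5 km.
Check against SEIS-06 (with the unrounded x, y): √((x + 15.3)²+(y − 103.2)²) = 182.89 ≈ 182.89 km. ✓

44.9 km east, -69.5 km north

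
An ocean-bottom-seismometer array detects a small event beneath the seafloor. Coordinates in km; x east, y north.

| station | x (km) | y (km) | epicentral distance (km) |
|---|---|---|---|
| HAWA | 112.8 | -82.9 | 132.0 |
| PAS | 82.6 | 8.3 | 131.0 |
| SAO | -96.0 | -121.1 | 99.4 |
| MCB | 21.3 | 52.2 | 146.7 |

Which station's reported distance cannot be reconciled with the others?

Solve using three stations at a time. Using PAS, SAO, MCB (subtract circle equations pairwise → linear system) gives (x, y) ≈ (-0.7, -92.9).
Distances from that point to each station vs reported:
  HAWA: calculated 113.9 vs reported 132.0 → residual 18.1 km
  PAS: calculated 131.0 vs reported 131.0 → residual 0.0 km
  SAO: calculated 99.4 vs reported 99.4 → residual 0.0 km
  MCB: calculated 146.7 vs reported 146.7 → residual 0.0 km
PAS, SAO, MCB are mutually consistent (residuals ≈ 0); HAWA is off by 18.1 km.

HAWA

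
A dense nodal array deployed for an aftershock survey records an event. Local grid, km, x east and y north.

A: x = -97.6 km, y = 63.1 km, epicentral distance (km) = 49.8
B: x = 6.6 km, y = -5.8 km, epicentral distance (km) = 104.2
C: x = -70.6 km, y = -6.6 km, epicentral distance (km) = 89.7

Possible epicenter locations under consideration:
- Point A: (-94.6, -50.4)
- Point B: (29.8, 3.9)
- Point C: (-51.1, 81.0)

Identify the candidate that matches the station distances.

Point C

For each candidate, compare |candidate − station| to the reported distance:
Point A: residuals A 63.7, B 6.4, C 39.8 → max 63.7 km
Point B: residuals A 90.7, B 79.1, C 11.2 → max 90.7 km
Point C: residuals A 0.0, B 0.0, C 0.0 → max 0.0 km
Only Point C has all residuals ≈ 0.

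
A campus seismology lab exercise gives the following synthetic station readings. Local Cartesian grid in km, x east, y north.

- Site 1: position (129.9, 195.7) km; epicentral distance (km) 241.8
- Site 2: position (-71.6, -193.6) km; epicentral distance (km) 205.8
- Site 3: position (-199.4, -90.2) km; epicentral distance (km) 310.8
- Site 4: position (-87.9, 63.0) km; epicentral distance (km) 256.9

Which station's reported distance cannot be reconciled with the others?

Solve using three stations at a time. Using Site 2, Site 3, Site 4 (subtract circle equations pairwise → linear system) gives (x, y) ≈ (111.2, -99.2).
Distances from that point to each station vs reported:
  Site 1: calculated 295.5 vs reported 241.8 → residual 53.7 km
  Site 2: calculated 205.7 vs reported 205.8 → residual 0.1 km
  Site 3: calculated 310.8 vs reported 310.8 → residual 0.0 km
  Site 4: calculated 256.9 vs reported 256.9 → residual 0.0 km
Site 2, Site 3, Site 4 are mutually consistent (residuals ≈ 0); Site 1 is off by 53.7 km.

Site 1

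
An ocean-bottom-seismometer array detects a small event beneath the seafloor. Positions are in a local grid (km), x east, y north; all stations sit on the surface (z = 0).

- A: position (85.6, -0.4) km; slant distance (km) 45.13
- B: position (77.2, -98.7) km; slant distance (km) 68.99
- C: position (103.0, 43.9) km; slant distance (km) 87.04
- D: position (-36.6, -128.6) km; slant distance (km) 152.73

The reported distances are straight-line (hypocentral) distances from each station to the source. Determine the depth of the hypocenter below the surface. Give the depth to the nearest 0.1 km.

27.8 km

Each station gives a sphere (x−x_i)² + (y−y_i)² + z² = d_i² (stations at z=0).
Subtracting the A sphere from B and C: z² cancels, leaving linear equations in x and y:
-16.8 x − 196.6 y = 5651.11
34.8 x + 88.6 y = -330.55
Solving: x ≈ 81.391, y ≈ -35.699 km (keep extra digits for the depth step; rounded: 81.4, -35.7).
Then from the A sphere: z² = 45.13² − (x − 85.6)² − (y + 0.4)² with x = 81.391, y = -35.699, so z ≈ 27.803 ≈ 27.8 km.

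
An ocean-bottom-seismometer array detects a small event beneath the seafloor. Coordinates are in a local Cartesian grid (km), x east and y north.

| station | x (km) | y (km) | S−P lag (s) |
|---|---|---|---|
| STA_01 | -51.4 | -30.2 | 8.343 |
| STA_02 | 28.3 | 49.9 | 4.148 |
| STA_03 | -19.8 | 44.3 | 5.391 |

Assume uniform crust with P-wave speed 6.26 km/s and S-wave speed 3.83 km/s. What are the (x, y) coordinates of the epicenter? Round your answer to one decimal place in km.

Distance from S−P lag: d = Δt · v_P v_S / (v_P − v_S) = Δt · (6.26·3.83)/(6.26−3.83) ≈ 9.8666·Δt.
So d_STA_01 = 82.32, d_STA_02 = 40.93, d_STA_03 = 53.19 km.
Circle about each station: (x + 51.4)² + (y + 30.2)² = 82.32²; (x − 28.3)² + (y − 49.9)² = 40.93²; (x + 19.8)² + (y − 44.3)² = 53.19².
Subtracting the STA_01 equation from the STA_02 and STA_03 equations removes the quadratic terms:
159.4 x + 160.2 y = 4838.22
63.2 x + 149.0 y = 2747.94
Solving the 2×2 system: x ≈ 20.6, y ≈ 9.7 km.

x ≈ 20.6 km, y ≈ 9.7 km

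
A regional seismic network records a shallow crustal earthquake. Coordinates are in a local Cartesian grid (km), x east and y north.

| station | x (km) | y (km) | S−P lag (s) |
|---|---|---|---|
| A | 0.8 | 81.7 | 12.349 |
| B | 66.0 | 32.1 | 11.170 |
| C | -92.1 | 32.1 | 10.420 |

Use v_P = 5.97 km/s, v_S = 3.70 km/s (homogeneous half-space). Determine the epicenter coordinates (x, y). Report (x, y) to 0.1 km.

(-17.9, -37.0)

Distance from S−P lag: d = Δt · v_P v_S / (v_P − v_S) = Δt · (5.97·3.70)/(5.97−3.70) ≈ 9.7308·Δt.
So d_A = 120.17, d_B = 108.69, d_C = 101.40 km.
Circle about each station: (x − 0.8)² + (y − 81.7)² = 120.17²; (x − 66.0)² + (y − 32.1)² = 108.69²; (x + 92.1)² + (y − 32.1)² = 101.40².
Subtracting pairs of circle equations eliminates x²+y² and gives linear equations (the radical axes):
130.4 x − 99.2 y = 1338.19
-185.8 x − 99.2 y = 6996.16
Solving the 2×2 system: x ≈ -17.9, y ≈ -37.0 km.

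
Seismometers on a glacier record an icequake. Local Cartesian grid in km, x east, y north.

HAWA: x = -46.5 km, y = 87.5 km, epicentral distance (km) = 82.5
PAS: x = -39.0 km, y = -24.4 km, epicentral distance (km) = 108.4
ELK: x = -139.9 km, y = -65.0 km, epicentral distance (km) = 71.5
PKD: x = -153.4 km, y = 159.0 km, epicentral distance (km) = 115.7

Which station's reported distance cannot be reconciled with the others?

Solve using three stations at a time. Using HAWA, PAS, PKD (subtract circle equations pairwise → linear system) gives (x, y) ≈ (-119.2, 48.5).
Distances from that point to each station vs reported:
  HAWA: calculated 82.4 vs reported 82.5 → residual 0.1 km
  PAS: calculated 108.4 vs reported 108.4 → residual 0.0 km
  ELK: calculated 115.4 vs reported 71.5 → residual 43.9 km
  PKD: calculated 115.7 vs reported 115.7 → residual 0.0 km
HAWA, PAS, PKD are mutually consistent (residuals ≈ 0); ELK is off by 43.9 km.

ELK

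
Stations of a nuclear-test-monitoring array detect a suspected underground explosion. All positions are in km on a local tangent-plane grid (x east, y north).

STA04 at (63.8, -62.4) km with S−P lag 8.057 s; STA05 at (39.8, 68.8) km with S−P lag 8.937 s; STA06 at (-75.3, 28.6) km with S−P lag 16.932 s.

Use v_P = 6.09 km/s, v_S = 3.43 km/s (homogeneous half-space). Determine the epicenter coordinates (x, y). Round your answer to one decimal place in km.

Distance from S−P lag: d = Δt · v_P v_S / (v_P − v_S) = Δt · (6.09·3.43)/(6.09−3.43) ≈ 7.8529·Δt.
So d_STA04 = 63.27, d_STA05 = 70.18, d_STA06 = 132.97 km.
Circle about each station: (x − 63.8)² + (y + 62.4)² = 63.27²; (x − 39.8)² + (y − 68.8)² = 70.18²; (x + 75.3)² + (y − 28.6)² = 132.97².
Subtracting the STA04 equation from the STA05 and STA06 equations removes the quadratic terms:
-48.0 x + 262.4 y = -2568.86
-278.2 x + 182.0 y = -15154.08
Solving the 2×2 system: x ≈ 54.6, y ≈ 0.2 km.

(54.6, 0.2)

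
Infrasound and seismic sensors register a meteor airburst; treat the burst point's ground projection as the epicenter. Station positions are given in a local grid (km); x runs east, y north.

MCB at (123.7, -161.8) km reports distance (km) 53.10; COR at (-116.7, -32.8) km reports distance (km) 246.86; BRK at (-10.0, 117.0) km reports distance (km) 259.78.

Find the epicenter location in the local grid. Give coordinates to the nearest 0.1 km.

(118.1, -109.0)

Circle about each station: (x − 123.7)² + (y + 161.8)² = 53.10²; (x + 116.7)² + (y + 32.8)² = 246.86²; (x + 10.0)² + (y − 117.0)² = 259.78².
Subtracting the MCB equation from the COR and BRK equations removes the quadratic terms:
-480.8 x + 258.0 y = -84906.45
-267.4 x + 557.6 y = -92357.97
Solving the 2×2 system: x ≈ 118.1, y ≈ -109.0 km.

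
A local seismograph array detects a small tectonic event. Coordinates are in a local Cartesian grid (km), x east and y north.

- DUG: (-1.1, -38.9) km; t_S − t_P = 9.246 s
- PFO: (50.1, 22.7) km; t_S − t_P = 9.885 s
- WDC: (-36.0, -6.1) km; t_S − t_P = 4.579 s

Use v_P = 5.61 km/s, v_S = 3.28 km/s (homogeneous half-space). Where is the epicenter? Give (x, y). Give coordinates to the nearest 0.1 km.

-27.7 km east, 29.1 km north

Distance from S−P lag: d = Δt · v_P v_S / (v_P − v_S) = Δt · (5.61·3.28)/(5.61−3.28) ≈ 7.8973·Δt.
So d_DUG = 73.02, d_PFO = 78.07, d_WDC = 36.16 km.
Circle about each station: (x + 1.1)² + (y + 38.9)² = 73.02²; (x − 50.1)² + (y − 22.7)² = 78.07²; (x + 36.0)² + (y + 6.1)² = 36.16².
Subtracting the DUG equation from the PFO and WDC equations removes the quadratic terms:
102.4 x + 123.2 y = 747.88
-69.8 x + 65.6 y = 3843.16
Solving the 2×2 system: x ≈ -27.7, y ≈ 29.1 km.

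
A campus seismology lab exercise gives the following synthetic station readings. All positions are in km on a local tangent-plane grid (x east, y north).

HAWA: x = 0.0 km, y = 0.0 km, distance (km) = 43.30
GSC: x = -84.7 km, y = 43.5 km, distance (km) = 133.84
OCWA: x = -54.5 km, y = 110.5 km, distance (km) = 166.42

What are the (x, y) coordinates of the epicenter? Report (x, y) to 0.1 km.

x ≈ 22.0 km, y ≈ -37.3 km

Circle about each station: x² + y² = 43.30²; (x + 84.7)² + (y − 43.5)² = 133.84²; (x + 54.5)² + (y − 110.5)² = 166.42².
Subtracting the HAWA equation from the GSC and OCWA equations removes the quadratic terms:
-169.4 x + 87.0 y = -6971.92
-109.0 x + 221.0 y = -10640.23
Solving the 2×2 system: x ≈ 22.0, y ≈ -37.3 km.
Check against HAWA (with the unrounded x, y): √(x²+y²) = 43.30 ≈ 43.30 km. ✓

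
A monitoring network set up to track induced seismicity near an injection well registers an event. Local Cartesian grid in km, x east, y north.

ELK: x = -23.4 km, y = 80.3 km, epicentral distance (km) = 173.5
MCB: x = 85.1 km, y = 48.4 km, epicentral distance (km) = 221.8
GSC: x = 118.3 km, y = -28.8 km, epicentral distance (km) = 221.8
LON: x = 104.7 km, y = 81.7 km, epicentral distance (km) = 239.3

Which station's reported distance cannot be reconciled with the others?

Solve using three stations at a time. Using ELK, MCB, GSC (subtract circle equations pairwise → linear system) gives (x, y) ≈ (-98.5, -76.3).
Distances from that point to each station vs reported:
  ELK: calculated 173.7 vs reported 173.5 → residual 0.2 km
  MCB: calculated 221.9 vs reported 221.8 → residual 0.1 km
  GSC: calculated 221.9 vs reported 221.8 → residual 0.1 km
  LON: calculated 257.4 vs reported 239.3 → residual 18.1 km
ELK, MCB, GSC are mutually consistent (residuals ≈ 0); LON is off by 18.1 km.

LON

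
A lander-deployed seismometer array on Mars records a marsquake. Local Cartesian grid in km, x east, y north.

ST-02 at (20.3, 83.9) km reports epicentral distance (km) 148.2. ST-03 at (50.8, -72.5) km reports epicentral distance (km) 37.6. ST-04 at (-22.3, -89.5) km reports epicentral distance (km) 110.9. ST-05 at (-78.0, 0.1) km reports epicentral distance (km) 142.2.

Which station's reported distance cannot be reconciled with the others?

ST-05

Solve using three stations at a time. Using ST-02, ST-03, ST-04 (subtract circle equations pairwise → linear system) gives (x, y) ≈ (81.7, -51.0).
Distances from that point to each station vs reported:
  ST-02: calculated 148.2 vs reported 148.2 → residual 0.0 km
  ST-03: calculated 37.7 vs reported 37.6 → residual 0.1 km
  ST-04: calculated 110.9 vs reported 110.9 → residual 0.0 km
  ST-05: calculated 167.7 vs reported 142.2 → residual 25.5 km
ST-02, ST-03, ST-04 are mutually consistent (residuals ≈ 0); ST-05 is off by 25.5 km.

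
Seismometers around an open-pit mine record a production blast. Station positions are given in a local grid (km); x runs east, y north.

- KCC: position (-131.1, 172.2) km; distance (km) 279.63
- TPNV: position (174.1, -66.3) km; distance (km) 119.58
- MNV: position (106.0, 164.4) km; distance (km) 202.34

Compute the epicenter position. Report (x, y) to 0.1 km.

Circle about each station: (x + 131.1)² + (y − 172.2)² = 279.63²; (x − 174.1)² + (y + 66.3)² = 119.58²; (x − 106.0)² + (y − 164.4)² = 202.34².
Subtracting pairs of circle equations eliminates x²+y² and gives linear equations (the radical axes):
610.4 x − 477.0 y = 51760.01
474.2 x − 15.6 y = 28674.77
Solving the 2×2 system: x ≈ 59.4, y ≈ -32.5 km.

(59.4, -32.5)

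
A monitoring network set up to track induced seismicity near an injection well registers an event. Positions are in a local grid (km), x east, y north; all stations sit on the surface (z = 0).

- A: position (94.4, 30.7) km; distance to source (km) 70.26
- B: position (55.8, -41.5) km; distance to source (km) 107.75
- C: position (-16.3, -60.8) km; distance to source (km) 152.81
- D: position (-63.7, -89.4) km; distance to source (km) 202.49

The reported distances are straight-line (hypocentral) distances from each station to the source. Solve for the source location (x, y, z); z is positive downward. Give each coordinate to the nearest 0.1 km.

Each station gives a sphere (x−x_i)² + (y−y_i)² + z² = d_i² (stations at z=0).
Subtracting the A sphere from B and C: z² cancels, leaving linear equations in x and y:
-77.2 x − 144.4 y = -11691.55
-221.4 x − 183.0 y = -24305.95
Solving: x ≈ 76.795, y ≈ 39.910 km (keep extra digits for the depth step; rounded: 76.8, 39.9).
Then from the A sphere: z² = 70.26² − (x − 94.4)² − (y − 30.7)² with x = 76.795, y = 39.910, so z ≈ 67.392 ≈ 67.4 km.

(76.8, 39.9, 67.4)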